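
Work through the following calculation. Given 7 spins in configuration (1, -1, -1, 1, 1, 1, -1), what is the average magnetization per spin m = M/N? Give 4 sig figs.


Step 1: Count up spins (+1): 4, down spins (-1): 3
Step 2: Total magnetization M = 4 - 3 = 1
Step 3: m = M/N = 1/7 = 0.1429

0.1429


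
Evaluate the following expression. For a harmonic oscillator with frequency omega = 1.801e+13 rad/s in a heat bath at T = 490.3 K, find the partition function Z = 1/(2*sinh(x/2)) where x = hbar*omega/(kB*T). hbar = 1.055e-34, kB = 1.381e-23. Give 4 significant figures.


Step 1: Compute x = hbar*omega/(kB*T) = 1.055e-34*1.801e+13/(1.381e-23*490.3) = 0.2806
Step 2: x/2 = 0.1403
Step 3: sinh(x/2) = 0.1408
Step 4: Z = 1/(2*0.1408) = 3.552

3.552


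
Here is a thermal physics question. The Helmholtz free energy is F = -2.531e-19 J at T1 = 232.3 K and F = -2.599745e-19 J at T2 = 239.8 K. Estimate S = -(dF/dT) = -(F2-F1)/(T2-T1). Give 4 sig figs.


Step 1: dF = F2 - F1 = -2.599745e-19 - (-2.531e-19) = -6.8745e-21 J
Step 2: dT = T2 - T1 = 239.8 - 232.3 = 7.5 K
Step 3: S = -dF/dT = -(-6.8745e-21)/7.5 = 9.166e-22 J/K

9.166e-22


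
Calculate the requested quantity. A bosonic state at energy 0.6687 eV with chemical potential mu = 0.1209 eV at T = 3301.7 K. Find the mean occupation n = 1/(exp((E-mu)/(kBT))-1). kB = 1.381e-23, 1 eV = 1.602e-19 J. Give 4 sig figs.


Step 1: (E - mu) = 0.5478 eV
Step 2: x = (E-mu)*eV/(kB*T) = 0.5478*1.602e-19/(1.381e-23*3301.7) = 1.925
Step 3: exp(x) = 6.853
Step 4: n = 1/(exp(x)-1) = 0.1709

0.1709


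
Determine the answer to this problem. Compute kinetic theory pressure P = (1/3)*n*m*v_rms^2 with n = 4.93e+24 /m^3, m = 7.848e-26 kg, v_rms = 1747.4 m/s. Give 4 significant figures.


Step 1: v_rms^2 = 1747.4^2 = 3.053e+06
Step 2: n*m = 4.93e+24*7.848e-26 = 0.3869
Step 3: P = (1/3)*0.3869*3.053e+06 = 3.938e+05 Pa

3.938e+05


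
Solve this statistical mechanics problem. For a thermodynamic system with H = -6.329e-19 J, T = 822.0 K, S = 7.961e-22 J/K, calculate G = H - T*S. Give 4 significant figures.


Step 1: T*S = 822.0 * 7.961e-22 = 6.544e-19 J
Step 2: G = H - T*S = -6.329e-19 - 6.544e-19
Step 3: G = -1.287e-18 J

-1.287e-18


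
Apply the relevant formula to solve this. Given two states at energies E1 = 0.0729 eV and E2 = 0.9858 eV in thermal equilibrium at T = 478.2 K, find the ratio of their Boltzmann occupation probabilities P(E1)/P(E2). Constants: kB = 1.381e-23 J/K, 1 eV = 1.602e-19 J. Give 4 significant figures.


Step 1: Compute energy difference dE = E1 - E2 = 0.0729 - 0.9858 = -0.9129 eV
Step 2: Convert to Joules: dE_J = -0.9129 * 1.602e-19 = -1.462e-19 J
Step 3: Compute exponent = -dE_J / (kB * T) = -(-1.462e-19) / (1.381e-23 * 478.2) = 22.15
Step 4: P(E1)/P(E2) = exp(22.15) = 4.146e+09

4.146e+09


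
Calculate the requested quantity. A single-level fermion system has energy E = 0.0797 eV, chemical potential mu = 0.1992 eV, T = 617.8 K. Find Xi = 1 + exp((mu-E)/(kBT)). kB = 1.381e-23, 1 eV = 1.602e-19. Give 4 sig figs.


Step 1: (mu - E) = 0.1992 - 0.0797 = 0.1195 eV
Step 2: x = (mu-E)*eV/(kB*T) = 0.1195*1.602e-19/(1.381e-23*617.8) = 2.244
Step 3: exp(x) = 9.429
Step 4: Xi = 1 + 9.429 = 10.43

10.43


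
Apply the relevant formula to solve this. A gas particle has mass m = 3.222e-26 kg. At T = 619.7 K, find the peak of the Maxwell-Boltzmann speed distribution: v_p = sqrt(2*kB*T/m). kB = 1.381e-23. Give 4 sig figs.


Step 1: Numerator = 2*kB*T = 2*1.381e-23*619.7 = 1.712e-20
Step 2: Ratio = 1.712e-20 / 3.222e-26 = 5.312e+05
Step 3: v_p = sqrt(5.312e+05) = 728.9 m/s

728.9


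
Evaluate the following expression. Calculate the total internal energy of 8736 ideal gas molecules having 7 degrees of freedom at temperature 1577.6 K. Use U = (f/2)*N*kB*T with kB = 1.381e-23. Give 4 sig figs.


Step 1: f/2 = 7/2 = 3.5
Step 2: N*kB*T = 8736*1.381e-23*1577.6 = 1.903e-16
Step 3: U = 3.5 * 1.903e-16 = 6.661e-16 J

6.661e-16


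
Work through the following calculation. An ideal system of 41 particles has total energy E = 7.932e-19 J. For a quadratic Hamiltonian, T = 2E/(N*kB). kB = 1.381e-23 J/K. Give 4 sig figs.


Step 1: Numerator = 2*E = 2*7.932e-19 = 1.586e-18 J
Step 2: Denominator = N*kB = 41*1.381e-23 = 5.662e-22
Step 3: T = 1.586e-18 / 5.662e-22 = 2802 K

2802


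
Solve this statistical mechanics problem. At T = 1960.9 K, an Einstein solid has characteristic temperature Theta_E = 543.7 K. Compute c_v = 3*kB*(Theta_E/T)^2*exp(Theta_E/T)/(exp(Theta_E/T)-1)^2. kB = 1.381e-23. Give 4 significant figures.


Step 1: x = Theta_E/T = 543.7/1960.9 = 0.2773
Step 2: x^2 = 0.07688
Step 3: exp(x) = 1.32
Step 4: c_v = 3*1.381e-23*0.07688*1.32/(1.32-1)^2 = 4.117e-23

4.117e-23


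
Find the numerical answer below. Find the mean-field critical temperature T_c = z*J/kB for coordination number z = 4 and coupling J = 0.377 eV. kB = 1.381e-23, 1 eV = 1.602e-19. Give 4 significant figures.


Step 1: z*J = 4*0.377 = 1.508 eV
Step 2: Convert to Joules: 1.508*1.602e-19 = 2.416e-19 J
Step 3: T_c = 2.416e-19 / 1.381e-23 = 1.749e+04 K

1.749e+04


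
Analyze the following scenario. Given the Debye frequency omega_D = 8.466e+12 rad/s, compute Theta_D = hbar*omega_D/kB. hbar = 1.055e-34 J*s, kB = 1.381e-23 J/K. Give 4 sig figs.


Step 1: hbar*omega_D = 1.055e-34 * 8.466e+12 = 8.932e-22 J
Step 2: Theta_D = 8.932e-22 / 1.381e-23
Step 3: Theta_D = 64.68 K

64.68


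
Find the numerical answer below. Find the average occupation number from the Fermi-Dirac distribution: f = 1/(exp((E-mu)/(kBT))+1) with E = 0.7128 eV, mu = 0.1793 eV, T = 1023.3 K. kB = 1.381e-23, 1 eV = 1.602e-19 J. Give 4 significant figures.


Step 1: (E - mu) = 0.7128 - 0.1793 = 0.5335 eV
Step 2: Convert: (E-mu)*eV = 8.547e-20 J
Step 3: x = (E-mu)*eV/(kB*T) = 6.048
Step 4: f = 1/(exp(6.048)+1) = 0.002357

0.002357


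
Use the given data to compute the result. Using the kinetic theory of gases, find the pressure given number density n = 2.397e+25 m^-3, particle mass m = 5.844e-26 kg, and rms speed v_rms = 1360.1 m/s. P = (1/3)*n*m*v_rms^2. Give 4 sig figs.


Step 1: v_rms^2 = 1360.1^2 = 1.85e+06
Step 2: n*m = 2.397e+25*5.844e-26 = 1.401
Step 3: P = (1/3)*1.401*1.85e+06 = 8.638e+05 Pa

8.638e+05


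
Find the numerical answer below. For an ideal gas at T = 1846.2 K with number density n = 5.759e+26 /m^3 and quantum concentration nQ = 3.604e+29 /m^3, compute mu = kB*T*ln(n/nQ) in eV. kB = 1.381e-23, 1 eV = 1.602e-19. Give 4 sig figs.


Step 1: n/nQ = 5.759e+26/3.604e+29 = 0.001598
Step 2: ln(n/nQ) = -6.439
Step 3: mu = kB*T*ln(n/nQ) = 2.55e-20*-6.439 = -1.642e-19 J
Step 4: Convert to eV: -1.642e-19/1.602e-19 = -1.025 eV

-1.025


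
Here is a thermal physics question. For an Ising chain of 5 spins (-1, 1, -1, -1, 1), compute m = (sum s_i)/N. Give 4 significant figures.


Step 1: Count up spins (+1): 2, down spins (-1): 3
Step 2: Total magnetization M = 2 - 3 = -1
Step 3: m = M/N = -1/5 = -0.2

-0.2


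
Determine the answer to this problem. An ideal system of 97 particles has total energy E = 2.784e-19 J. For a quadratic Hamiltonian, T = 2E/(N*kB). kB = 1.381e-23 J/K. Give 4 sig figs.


Step 1: Numerator = 2*E = 2*2.784e-19 = 5.568e-19 J
Step 2: Denominator = N*kB = 97*1.381e-23 = 1.34e-21
Step 3: T = 5.568e-19 / 1.34e-21 = 415.7 K

415.7


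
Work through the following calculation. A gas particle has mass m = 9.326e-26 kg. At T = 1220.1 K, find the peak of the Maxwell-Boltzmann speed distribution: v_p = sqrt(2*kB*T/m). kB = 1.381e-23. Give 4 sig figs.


Step 1: Numerator = 2*kB*T = 2*1.381e-23*1220.1 = 3.37e-20
Step 2: Ratio = 3.37e-20 / 9.326e-26 = 3.613e+05
Step 3: v_p = sqrt(3.613e+05) = 601.1 m/s

601.1


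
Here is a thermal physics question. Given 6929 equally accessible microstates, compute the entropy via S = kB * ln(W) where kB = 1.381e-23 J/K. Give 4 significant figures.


Step 1: ln(W) = ln(6929) = 8.843
Step 2: S = kB * ln(W) = 1.381e-23 * 8.843
Step 3: S = 1.221e-22 J/K

1.221e-22


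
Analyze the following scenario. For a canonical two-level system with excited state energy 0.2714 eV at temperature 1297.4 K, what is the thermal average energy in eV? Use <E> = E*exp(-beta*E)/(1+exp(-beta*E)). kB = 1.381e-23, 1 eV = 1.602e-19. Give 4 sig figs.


Step 1: beta*E = 0.2714*1.602e-19/(1.381e-23*1297.4) = 2.427
Step 2: exp(-beta*E) = 0.08833
Step 3: <E> = 0.2714*0.08833/(1+0.08833) = 0.02203 eV

0.02203


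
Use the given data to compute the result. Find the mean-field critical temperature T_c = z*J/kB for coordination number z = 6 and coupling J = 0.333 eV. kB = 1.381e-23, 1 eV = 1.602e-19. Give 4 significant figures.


Step 1: z*J = 6*0.333 = 1.998 eV
Step 2: Convert to Joules: 1.998*1.602e-19 = 3.201e-19 J
Step 3: T_c = 3.201e-19 / 1.381e-23 = 2.318e+04 K

2.318e+04


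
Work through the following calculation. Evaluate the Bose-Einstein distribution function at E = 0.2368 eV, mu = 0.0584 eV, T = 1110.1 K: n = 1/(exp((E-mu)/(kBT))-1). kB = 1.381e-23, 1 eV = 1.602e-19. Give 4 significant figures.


Step 1: (E - mu) = 0.1784 eV
Step 2: x = (E-mu)*eV/(kB*T) = 0.1784*1.602e-19/(1.381e-23*1110.1) = 1.864
Step 3: exp(x) = 6.451
Step 4: n = 1/(exp(x)-1) = 0.1835

0.1835


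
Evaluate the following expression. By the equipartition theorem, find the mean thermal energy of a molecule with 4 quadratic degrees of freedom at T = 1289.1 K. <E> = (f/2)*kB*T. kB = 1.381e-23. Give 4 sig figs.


Step 1: f/2 = 4/2 = 2
Step 2: kB*T = 1.381e-23 * 1289.1 = 1.78e-20
Step 3: <E> = 2 * 1.78e-20 = 3.56e-20 J

3.56e-20


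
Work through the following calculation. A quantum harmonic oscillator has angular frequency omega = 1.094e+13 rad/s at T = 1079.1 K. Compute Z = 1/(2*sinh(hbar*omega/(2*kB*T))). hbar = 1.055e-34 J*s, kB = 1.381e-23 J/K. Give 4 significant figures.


Step 1: Compute x = hbar*omega/(kB*T) = 1.055e-34*1.094e+13/(1.381e-23*1079.1) = 0.07745
Step 2: x/2 = 0.03872
Step 3: sinh(x/2) = 0.03873
Step 4: Z = 1/(2*0.03873) = 12.91

12.91


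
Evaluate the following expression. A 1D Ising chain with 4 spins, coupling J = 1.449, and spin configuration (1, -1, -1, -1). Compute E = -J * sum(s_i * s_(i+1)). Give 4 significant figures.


Step 1: Nearest-neighbor products: -1, 1, 1
Step 2: Sum of products = 1
Step 3: E = -1.449 * 1 = -1.449

-1.449


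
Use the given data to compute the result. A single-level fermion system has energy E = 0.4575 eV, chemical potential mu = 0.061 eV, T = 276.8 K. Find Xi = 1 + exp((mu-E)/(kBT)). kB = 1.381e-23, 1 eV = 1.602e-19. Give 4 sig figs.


Step 1: (mu - E) = 0.061 - 0.4575 = -0.3965 eV
Step 2: x = (mu-E)*eV/(kB*T) = -0.3965*1.602e-19/(1.381e-23*276.8) = -16.62
Step 3: exp(x) = 6.074e-08
Step 4: Xi = 1 + 6.074e-08 = 1

1


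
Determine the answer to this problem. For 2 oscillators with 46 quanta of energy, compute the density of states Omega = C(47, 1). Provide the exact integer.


Step 1: Use binomial coefficient C(47, 1)
Step 2: Numerator = 47! / 46!
Step 3: Denominator = 1!
Step 4: Omega = 47

47


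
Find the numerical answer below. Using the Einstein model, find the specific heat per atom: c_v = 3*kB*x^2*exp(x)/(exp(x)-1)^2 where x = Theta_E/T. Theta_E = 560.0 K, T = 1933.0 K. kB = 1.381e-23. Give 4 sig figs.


Step 1: x = Theta_E/T = 560.0/1933.0 = 0.2897
Step 2: x^2 = 0.08393
Step 3: exp(x) = 1.336
Step 4: c_v = 3*1.381e-23*0.08393*1.336/(1.336-1)^2 = 4.114e-23

4.114e-23


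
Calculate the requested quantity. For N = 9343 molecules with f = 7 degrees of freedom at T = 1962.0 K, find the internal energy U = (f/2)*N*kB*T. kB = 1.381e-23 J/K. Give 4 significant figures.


Step 1: f/2 = 7/2 = 3.5
Step 2: N*kB*T = 9343*1.381e-23*1962.0 = 2.532e-16
Step 3: U = 3.5 * 2.532e-16 = 8.86e-16 J

8.86e-16


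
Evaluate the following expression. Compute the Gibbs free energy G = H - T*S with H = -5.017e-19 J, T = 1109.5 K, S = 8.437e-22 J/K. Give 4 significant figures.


Step 1: T*S = 1109.5 * 8.437e-22 = 9.361e-19 J
Step 2: G = H - T*S = -5.017e-19 - 9.361e-19
Step 3: G = -1.438e-18 J

-1.438e-18


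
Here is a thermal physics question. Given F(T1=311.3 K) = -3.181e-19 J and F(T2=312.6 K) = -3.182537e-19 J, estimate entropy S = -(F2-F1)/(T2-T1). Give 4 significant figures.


Step 1: dF = F2 - F1 = -3.182537e-19 - (-3.181e-19) = -1.537e-22 J
Step 2: dT = T2 - T1 = 312.6 - 311.3 = 1.3 K
Step 3: S = -dF/dT = -(-1.537e-22)/1.3 = 1.182e-22 J/K

1.182e-22


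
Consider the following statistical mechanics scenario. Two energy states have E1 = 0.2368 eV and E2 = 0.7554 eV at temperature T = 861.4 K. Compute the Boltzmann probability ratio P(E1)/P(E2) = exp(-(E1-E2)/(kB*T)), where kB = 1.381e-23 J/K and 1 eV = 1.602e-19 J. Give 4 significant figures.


Step 1: Compute energy difference dE = E1 - E2 = 0.2368 - 0.7554 = -0.5186 eV
Step 2: Convert to Joules: dE_J = -0.5186 * 1.602e-19 = -8.308e-20 J
Step 3: Compute exponent = -dE_J / (kB * T) = -(-8.308e-20) / (1.381e-23 * 861.4) = 6.984
Step 4: P(E1)/P(E2) = exp(6.984) = 1079

1079


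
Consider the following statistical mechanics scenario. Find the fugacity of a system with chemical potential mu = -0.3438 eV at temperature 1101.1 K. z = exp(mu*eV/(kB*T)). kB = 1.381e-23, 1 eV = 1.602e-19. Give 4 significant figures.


Step 1: Convert mu to Joules: -0.3438*1.602e-19 = -5.508e-20 J
Step 2: kB*T = 1.381e-23*1101.1 = 1.521e-20 J
Step 3: mu/(kB*T) = -3.622
Step 4: z = exp(-3.622) = 0.02673

0.02673


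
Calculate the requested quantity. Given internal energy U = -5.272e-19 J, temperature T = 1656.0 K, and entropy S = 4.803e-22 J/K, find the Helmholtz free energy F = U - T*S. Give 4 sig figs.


Step 1: T*S = 1656.0 * 4.803e-22 = 7.954e-19 J
Step 2: F = U - T*S = -5.272e-19 - 7.954e-19
Step 3: F = -1.323e-18 J

-1.323e-18


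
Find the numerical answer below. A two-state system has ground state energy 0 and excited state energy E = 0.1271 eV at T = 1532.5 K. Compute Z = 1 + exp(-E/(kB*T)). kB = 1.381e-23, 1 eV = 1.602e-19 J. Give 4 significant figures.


Step 1: Compute beta*E = E*eV/(kB*T) = 0.1271*1.602e-19/(1.381e-23*1532.5) = 0.9621
Step 2: exp(-beta*E) = exp(-0.9621) = 0.3821
Step 3: Z = 1 + 0.3821 = 1.382

1.382


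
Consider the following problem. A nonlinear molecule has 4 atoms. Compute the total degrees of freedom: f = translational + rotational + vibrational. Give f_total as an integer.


Step 1: Translational DOF = 3
Step 2: Rotational DOF (nonlinear) = 3
Step 3: Vibrational DOF = 3*4 - 6 = 6
Step 4: Total = 3 + 3 + 6 = 12

12


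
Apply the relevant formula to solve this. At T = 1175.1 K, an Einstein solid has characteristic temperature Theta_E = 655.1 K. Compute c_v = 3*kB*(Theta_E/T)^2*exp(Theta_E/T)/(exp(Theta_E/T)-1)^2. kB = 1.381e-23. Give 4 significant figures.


Step 1: x = Theta_E/T = 655.1/1175.1 = 0.5575
Step 2: x^2 = 0.3108
Step 3: exp(x) = 1.746
Step 4: c_v = 3*1.381e-23*0.3108*1.746/(1.746-1)^2 = 4.037e-23

4.037e-23


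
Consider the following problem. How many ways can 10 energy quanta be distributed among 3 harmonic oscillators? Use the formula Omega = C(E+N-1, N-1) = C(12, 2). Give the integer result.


Step 1: Use binomial coefficient C(12, 2)
Step 2: Numerator = 12! / 10!
Step 3: Denominator = 2!
Step 4: Omega = 66

66


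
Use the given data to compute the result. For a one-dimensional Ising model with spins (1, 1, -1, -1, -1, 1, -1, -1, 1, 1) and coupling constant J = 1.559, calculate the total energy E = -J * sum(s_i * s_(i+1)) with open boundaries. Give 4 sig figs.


Step 1: Nearest-neighbor products: 1, -1, 1, 1, -1, -1, 1, -1, 1
Step 2: Sum of products = 1
Step 3: E = -1.559 * 1 = -1.559

-1.559


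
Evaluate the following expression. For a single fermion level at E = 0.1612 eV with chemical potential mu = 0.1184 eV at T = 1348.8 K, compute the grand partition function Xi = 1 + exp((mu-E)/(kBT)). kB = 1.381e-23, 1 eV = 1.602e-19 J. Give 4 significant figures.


Step 1: (mu - E) = 0.1184 - 0.1612 = -0.0428 eV
Step 2: x = (mu-E)*eV/(kB*T) = -0.0428*1.602e-19/(1.381e-23*1348.8) = -0.3681
Step 3: exp(x) = 0.692
Step 4: Xi = 1 + 0.692 = 1.692

1.692


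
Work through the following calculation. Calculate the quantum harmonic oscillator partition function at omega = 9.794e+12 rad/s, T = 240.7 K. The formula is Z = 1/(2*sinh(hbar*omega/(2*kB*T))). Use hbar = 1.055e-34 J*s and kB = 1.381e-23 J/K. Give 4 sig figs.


Step 1: Compute x = hbar*omega/(kB*T) = 1.055e-34*9.794e+12/(1.381e-23*240.7) = 0.3108
Step 2: x/2 = 0.1554
Step 3: sinh(x/2) = 0.156
Step 4: Z = 1/(2*0.156) = 3.204

3.204


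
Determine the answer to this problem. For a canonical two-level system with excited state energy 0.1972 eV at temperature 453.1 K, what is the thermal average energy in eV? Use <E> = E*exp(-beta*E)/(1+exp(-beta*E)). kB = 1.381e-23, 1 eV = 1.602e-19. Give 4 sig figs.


Step 1: beta*E = 0.1972*1.602e-19/(1.381e-23*453.1) = 5.049
Step 2: exp(-beta*E) = 0.006418
Step 3: <E> = 0.1972*0.006418/(1+0.006418) = 0.001257 eV

0.001257


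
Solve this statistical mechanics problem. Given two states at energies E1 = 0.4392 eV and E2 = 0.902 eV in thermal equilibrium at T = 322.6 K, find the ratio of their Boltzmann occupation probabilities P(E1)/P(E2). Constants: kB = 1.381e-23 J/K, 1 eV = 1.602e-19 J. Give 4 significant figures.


Step 1: Compute energy difference dE = E1 - E2 = 0.4392 - 0.902 = -0.4628 eV
Step 2: Convert to Joules: dE_J = -0.4628 * 1.602e-19 = -7.414e-20 J
Step 3: Compute exponent = -dE_J / (kB * T) = -(-7.414e-20) / (1.381e-23 * 322.6) = 16.64
Step 4: P(E1)/P(E2) = exp(16.64) = 1.688e+07

1.688e+07


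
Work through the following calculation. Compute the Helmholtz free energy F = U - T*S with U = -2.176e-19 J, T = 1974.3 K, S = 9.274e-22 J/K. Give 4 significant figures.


Step 1: T*S = 1974.3 * 9.274e-22 = 1.831e-18 J
Step 2: F = U - T*S = -2.176e-19 - 1.831e-18
Step 3: F = -2.049e-18 J

-2.049e-18


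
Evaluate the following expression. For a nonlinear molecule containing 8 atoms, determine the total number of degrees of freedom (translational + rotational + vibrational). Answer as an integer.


Step 1: Translational DOF = 3
Step 2: Rotational DOF (nonlinear) = 3
Step 3: Vibrational DOF = 3*8 - 6 = 18
Step 4: Total = 3 + 3 + 18 = 24

24


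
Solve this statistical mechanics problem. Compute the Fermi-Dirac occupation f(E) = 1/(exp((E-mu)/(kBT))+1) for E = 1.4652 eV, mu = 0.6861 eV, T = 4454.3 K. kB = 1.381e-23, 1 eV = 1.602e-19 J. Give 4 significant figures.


Step 1: (E - mu) = 1.4652 - 0.6861 = 0.7791 eV
Step 2: Convert: (E-mu)*eV = 1.248e-19 J
Step 3: x = (E-mu)*eV/(kB*T) = 2.029
Step 4: f = 1/(exp(2.029)+1) = 0.1162

0.1162


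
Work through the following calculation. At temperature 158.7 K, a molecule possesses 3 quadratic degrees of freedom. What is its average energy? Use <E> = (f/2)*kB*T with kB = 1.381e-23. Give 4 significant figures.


Step 1: f/2 = 3/2 = 1.5
Step 2: kB*T = 1.381e-23 * 158.7 = 2.192e-21
Step 3: <E> = 1.5 * 2.192e-21 = 3.287e-21 J

3.287e-21


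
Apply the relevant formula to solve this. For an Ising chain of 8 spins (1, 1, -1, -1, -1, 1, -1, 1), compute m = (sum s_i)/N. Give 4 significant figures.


Step 1: Count up spins (+1): 4, down spins (-1): 4
Step 2: Total magnetization M = 4 - 4 = 0
Step 3: m = M/N = 0/8 = 0

0


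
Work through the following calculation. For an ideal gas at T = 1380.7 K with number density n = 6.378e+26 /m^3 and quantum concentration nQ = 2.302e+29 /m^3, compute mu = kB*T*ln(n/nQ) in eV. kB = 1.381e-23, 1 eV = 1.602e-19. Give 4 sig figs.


Step 1: n/nQ = 6.378e+26/2.302e+29 = 0.002771
Step 2: ln(n/nQ) = -5.889
Step 3: mu = kB*T*ln(n/nQ) = 1.907e-20*-5.889 = -1.123e-19 J
Step 4: Convert to eV: -1.123e-19/1.602e-19 = -0.7009 eV

-0.7009


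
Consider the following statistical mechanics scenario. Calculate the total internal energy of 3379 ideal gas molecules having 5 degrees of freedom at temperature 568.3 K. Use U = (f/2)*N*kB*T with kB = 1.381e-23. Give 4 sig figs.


Step 1: f/2 = 5/2 = 2.5
Step 2: N*kB*T = 3379*1.381e-23*568.3 = 2.652e-17
Step 3: U = 2.5 * 2.652e-17 = 6.63e-17 J

6.63e-17


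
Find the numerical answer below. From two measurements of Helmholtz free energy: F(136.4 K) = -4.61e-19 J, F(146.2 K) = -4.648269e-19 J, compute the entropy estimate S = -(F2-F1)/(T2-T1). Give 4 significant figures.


Step 1: dF = F2 - F1 = -4.648269e-19 - (-4.61e-19) = -3.8269e-21 J
Step 2: dT = T2 - T1 = 146.2 - 136.4 = 9.8 K
Step 3: S = -dF/dT = -(-3.8269e-21)/9.8 = 3.905e-22 J/K

3.905e-22


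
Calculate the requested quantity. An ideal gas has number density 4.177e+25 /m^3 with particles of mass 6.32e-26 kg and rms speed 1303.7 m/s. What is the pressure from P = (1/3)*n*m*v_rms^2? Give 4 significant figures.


Step 1: v_rms^2 = 1303.7^2 = 1.7e+06
Step 2: n*m = 4.177e+25*6.32e-26 = 2.64
Step 3: P = (1/3)*2.64*1.7e+06 = 1.496e+06 Pa

1.496e+06


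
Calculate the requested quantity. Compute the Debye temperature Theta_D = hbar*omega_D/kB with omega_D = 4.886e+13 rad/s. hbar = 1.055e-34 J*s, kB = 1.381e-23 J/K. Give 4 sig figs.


Step 1: hbar*omega_D = 1.055e-34 * 4.886e+13 = 5.155e-21 J
Step 2: Theta_D = 5.155e-21 / 1.381e-23
Step 3: Theta_D = 373.3 K

373.3


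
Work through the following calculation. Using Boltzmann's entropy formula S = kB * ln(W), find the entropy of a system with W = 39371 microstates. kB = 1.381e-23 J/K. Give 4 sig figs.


Step 1: ln(W) = ln(39371) = 10.58
Step 2: S = kB * ln(W) = 1.381e-23 * 10.58
Step 3: S = 1.461e-22 J/K

1.461e-22


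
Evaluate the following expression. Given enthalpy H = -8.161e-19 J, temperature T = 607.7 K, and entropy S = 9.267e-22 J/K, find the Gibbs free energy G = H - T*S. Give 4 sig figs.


Step 1: T*S = 607.7 * 9.267e-22 = 5.632e-19 J
Step 2: G = H - T*S = -8.161e-19 - 5.632e-19
Step 3: G = -1.379e-18 J

-1.379e-18


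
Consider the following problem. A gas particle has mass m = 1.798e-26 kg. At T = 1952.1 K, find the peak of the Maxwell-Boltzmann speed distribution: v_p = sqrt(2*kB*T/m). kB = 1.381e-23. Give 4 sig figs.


Step 1: Numerator = 2*kB*T = 2*1.381e-23*1952.1 = 5.392e-20
Step 2: Ratio = 5.392e-20 / 1.798e-26 = 2.999e+06
Step 3: v_p = sqrt(2.999e+06) = 1732 m/s

1732


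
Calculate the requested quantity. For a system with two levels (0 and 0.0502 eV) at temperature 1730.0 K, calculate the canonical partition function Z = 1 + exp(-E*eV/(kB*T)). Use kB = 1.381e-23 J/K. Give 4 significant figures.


Step 1: Compute beta*E = E*eV/(kB*T) = 0.0502*1.602e-19/(1.381e-23*1730.0) = 0.3366
Step 2: exp(-beta*E) = exp(-0.3366) = 0.7142
Step 3: Z = 1 + 0.7142 = 1.714

1.714


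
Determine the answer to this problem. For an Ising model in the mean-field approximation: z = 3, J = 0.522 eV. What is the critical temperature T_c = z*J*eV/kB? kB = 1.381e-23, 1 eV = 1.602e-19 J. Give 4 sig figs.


Step 1: z*J = 3*0.522 = 1.566 eV
Step 2: Convert to Joules: 1.566*1.602e-19 = 2.509e-19 J
Step 3: T_c = 2.509e-19 / 1.381e-23 = 1.817e+04 K

1.817e+04


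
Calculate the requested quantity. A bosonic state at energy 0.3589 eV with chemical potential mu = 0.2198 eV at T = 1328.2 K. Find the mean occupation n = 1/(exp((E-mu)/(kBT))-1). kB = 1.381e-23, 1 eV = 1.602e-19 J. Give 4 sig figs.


Step 1: (E - mu) = 0.1391 eV
Step 2: x = (E-mu)*eV/(kB*T) = 0.1391*1.602e-19/(1.381e-23*1328.2) = 1.215
Step 3: exp(x) = 3.37
Step 4: n = 1/(exp(x)-1) = 0.422

0.422


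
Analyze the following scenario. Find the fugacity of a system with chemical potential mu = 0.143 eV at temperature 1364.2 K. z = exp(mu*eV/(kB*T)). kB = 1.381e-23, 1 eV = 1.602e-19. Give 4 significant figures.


Step 1: Convert mu to Joules: 0.143*1.602e-19 = 2.291e-20 J
Step 2: kB*T = 1.381e-23*1364.2 = 1.884e-20 J
Step 3: mu/(kB*T) = 1.216
Step 4: z = exp(1.216) = 3.374

3.374


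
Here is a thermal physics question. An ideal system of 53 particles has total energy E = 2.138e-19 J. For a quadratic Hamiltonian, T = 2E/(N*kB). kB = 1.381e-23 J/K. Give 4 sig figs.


Step 1: Numerator = 2*E = 2*2.138e-19 = 4.276e-19 J
Step 2: Denominator = N*kB = 53*1.381e-23 = 7.319e-22
Step 3: T = 4.276e-19 / 7.319e-22 = 584.2 K

584.2


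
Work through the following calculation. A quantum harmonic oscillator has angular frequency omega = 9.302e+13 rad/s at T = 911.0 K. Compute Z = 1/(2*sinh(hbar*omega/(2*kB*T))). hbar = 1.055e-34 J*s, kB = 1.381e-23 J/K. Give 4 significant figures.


Step 1: Compute x = hbar*omega/(kB*T) = 1.055e-34*9.302e+13/(1.381e-23*911.0) = 0.78
Step 2: x/2 = 0.39
Step 3: sinh(x/2) = 0.4
Step 4: Z = 1/(2*0.4) = 1.25

1.25


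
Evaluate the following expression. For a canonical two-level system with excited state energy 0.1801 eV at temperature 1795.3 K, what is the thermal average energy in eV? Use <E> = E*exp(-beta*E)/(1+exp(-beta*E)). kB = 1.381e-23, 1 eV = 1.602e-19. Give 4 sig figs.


Step 1: beta*E = 0.1801*1.602e-19/(1.381e-23*1795.3) = 1.164
Step 2: exp(-beta*E) = 0.3123
Step 3: <E> = 0.1801*0.3123/(1+0.3123) = 0.04286 eV

0.04286


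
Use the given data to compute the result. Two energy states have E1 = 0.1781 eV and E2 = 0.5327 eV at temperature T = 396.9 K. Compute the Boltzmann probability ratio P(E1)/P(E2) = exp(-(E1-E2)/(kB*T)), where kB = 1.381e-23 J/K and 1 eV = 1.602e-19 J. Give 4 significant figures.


Step 1: Compute energy difference dE = E1 - E2 = 0.1781 - 0.5327 = -0.3546 eV
Step 2: Convert to Joules: dE_J = -0.3546 * 1.602e-19 = -5.681e-20 J
Step 3: Compute exponent = -dE_J / (kB * T) = -(-5.681e-20) / (1.381e-23 * 396.9) = 10.36
Step 4: P(E1)/P(E2) = exp(10.36) = 3.17e+04

3.17e+04


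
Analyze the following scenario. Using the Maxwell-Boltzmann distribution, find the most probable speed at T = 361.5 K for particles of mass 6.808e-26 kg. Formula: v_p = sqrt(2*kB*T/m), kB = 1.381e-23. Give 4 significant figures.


Step 1: Numerator = 2*kB*T = 2*1.381e-23*361.5 = 9.985e-21
Step 2: Ratio = 9.985e-21 / 6.808e-26 = 1.467e+05
Step 3: v_p = sqrt(1.467e+05) = 383 m/s

383


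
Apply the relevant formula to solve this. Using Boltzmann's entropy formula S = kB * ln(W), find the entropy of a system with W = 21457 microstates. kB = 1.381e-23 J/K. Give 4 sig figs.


Step 1: ln(W) = ln(21457) = 9.974
Step 2: S = kB * ln(W) = 1.381e-23 * 9.974
Step 3: S = 1.377e-22 J/K

1.377e-22


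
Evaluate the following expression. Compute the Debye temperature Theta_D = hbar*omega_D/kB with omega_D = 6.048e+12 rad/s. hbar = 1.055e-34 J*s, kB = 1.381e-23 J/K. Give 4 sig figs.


Step 1: hbar*omega_D = 1.055e-34 * 6.048e+12 = 6.381e-22 J
Step 2: Theta_D = 6.381e-22 / 1.381e-23
Step 3: Theta_D = 46.2 K

46.2


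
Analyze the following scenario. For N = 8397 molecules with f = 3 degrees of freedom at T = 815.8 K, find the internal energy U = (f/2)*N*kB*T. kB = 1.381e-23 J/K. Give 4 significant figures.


Step 1: f/2 = 3/2 = 1.5
Step 2: N*kB*T = 8397*1.381e-23*815.8 = 9.46e-17
Step 3: U = 1.5 * 9.46e-17 = 1.419e-16 J

1.419e-16


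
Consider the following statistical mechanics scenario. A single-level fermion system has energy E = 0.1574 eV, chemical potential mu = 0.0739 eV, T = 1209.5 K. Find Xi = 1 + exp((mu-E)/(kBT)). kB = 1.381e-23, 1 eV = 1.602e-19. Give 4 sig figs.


Step 1: (mu - E) = 0.0739 - 0.1574 = -0.0835 eV
Step 2: x = (mu-E)*eV/(kB*T) = -0.0835*1.602e-19/(1.381e-23*1209.5) = -0.8008
Step 3: exp(x) = 0.4489
Step 4: Xi = 1 + 0.4489 = 1.449

1.449


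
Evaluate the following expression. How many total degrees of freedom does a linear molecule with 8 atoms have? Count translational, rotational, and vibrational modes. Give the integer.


Step 1: Translational DOF = 3
Step 2: Rotational DOF (linear) = 2
Step 3: Vibrational DOF = 3*8 - 5 = 19
Step 4: Total = 3 + 2 + 19 = 24

24


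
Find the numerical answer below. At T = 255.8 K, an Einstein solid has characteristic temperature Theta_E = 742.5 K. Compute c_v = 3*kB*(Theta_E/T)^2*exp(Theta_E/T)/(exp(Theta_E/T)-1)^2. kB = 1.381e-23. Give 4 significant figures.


Step 1: x = Theta_E/T = 742.5/255.8 = 2.903
Step 2: x^2 = 8.425
Step 3: exp(x) = 18.22
Step 4: c_v = 3*1.381e-23*8.425*18.22/(18.22-1)^2 = 2.144e-23

2.144e-23


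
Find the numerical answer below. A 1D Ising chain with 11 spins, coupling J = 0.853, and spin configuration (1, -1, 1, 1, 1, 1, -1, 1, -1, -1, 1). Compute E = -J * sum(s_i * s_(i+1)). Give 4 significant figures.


Step 1: Nearest-neighbor products: -1, -1, 1, 1, 1, -1, -1, -1, 1, -1
Step 2: Sum of products = -2
Step 3: E = -0.853 * -2 = 1.706

1.706


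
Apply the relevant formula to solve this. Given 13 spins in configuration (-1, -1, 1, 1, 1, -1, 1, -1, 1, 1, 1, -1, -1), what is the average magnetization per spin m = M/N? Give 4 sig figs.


Step 1: Count up spins (+1): 7, down spins (-1): 6
Step 2: Total magnetization M = 7 - 6 = 1
Step 3: m = M/N = 1/13 = 0.07692

0.07692


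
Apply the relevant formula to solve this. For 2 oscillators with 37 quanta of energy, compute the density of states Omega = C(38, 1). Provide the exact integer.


Step 1: Use binomial coefficient C(38, 1)
Step 2: Numerator = 38! / 37!
Step 3: Denominator = 1!
Step 4: Omega = 38

38


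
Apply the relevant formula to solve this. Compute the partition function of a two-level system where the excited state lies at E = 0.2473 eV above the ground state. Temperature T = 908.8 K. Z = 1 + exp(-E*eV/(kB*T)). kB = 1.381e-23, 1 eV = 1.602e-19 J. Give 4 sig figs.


Step 1: Compute beta*E = E*eV/(kB*T) = 0.2473*1.602e-19/(1.381e-23*908.8) = 3.157
Step 2: exp(-beta*E) = exp(-3.157) = 0.04257
Step 3: Z = 1 + 0.04257 = 1.043

1.043


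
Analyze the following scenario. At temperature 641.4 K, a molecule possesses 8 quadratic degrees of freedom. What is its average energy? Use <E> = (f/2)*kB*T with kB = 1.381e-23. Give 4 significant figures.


Step 1: f/2 = 8/2 = 4
Step 2: kB*T = 1.381e-23 * 641.4 = 8.858e-21
Step 3: <E> = 4 * 8.858e-21 = 3.543e-20 J

3.543e-20


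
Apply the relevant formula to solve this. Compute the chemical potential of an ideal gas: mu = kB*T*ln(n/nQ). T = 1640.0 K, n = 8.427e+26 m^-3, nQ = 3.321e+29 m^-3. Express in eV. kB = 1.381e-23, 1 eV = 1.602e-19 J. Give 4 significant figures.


Step 1: n/nQ = 8.427e+26/3.321e+29 = 0.002537
Step 2: ln(n/nQ) = -5.977
Step 3: mu = kB*T*ln(n/nQ) = 2.265e-20*-5.977 = -1.354e-19 J
Step 4: Convert to eV: -1.354e-19/1.602e-19 = -0.8449 eV

-0.8449


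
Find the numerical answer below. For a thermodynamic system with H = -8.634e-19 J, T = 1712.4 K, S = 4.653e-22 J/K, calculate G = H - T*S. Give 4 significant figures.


Step 1: T*S = 1712.4 * 4.653e-22 = 7.968e-19 J
Step 2: G = H - T*S = -8.634e-19 - 7.968e-19
Step 3: G = -1.66e-18 J

-1.66e-18


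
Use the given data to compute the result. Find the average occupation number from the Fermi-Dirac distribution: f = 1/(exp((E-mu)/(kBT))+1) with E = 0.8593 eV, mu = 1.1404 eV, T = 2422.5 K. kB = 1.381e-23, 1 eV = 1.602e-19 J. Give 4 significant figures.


Step 1: (E - mu) = 0.8593 - 1.1404 = -0.2811 eV
Step 2: Convert: (E-mu)*eV = -4.503e-20 J
Step 3: x = (E-mu)*eV/(kB*T) = -1.346
Step 4: f = 1/(exp(-1.346)+1) = 0.7935

0.7935


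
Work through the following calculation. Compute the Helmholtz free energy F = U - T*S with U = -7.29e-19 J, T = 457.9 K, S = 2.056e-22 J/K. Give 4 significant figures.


Step 1: T*S = 457.9 * 2.056e-22 = 9.414e-20 J
Step 2: F = U - T*S = -7.29e-19 - 9.414e-20
Step 3: F = -8.231e-19 J

-8.231e-19


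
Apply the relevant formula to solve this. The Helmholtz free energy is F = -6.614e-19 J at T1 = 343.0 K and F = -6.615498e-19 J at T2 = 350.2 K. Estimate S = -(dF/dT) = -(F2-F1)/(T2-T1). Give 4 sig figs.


Step 1: dF = F2 - F1 = -6.615498e-19 - (-6.614e-19) = -1.498e-22 J
Step 2: dT = T2 - T1 = 350.2 - 343.0 = 7.2 K
Step 3: S = -dF/dT = -(-1.498e-22)/7.2 = 2.081e-23 J/K

2.081e-23


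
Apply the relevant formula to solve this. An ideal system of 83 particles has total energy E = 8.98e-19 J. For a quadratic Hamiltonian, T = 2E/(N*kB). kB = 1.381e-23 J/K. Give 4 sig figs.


Step 1: Numerator = 2*E = 2*8.98e-19 = 1.796e-18 J
Step 2: Denominator = N*kB = 83*1.381e-23 = 1.146e-21
Step 3: T = 1.796e-18 / 1.146e-21 = 1567 K

1567


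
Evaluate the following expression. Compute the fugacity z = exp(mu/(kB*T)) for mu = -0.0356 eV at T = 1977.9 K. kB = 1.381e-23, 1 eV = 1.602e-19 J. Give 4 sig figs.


Step 1: Convert mu to Joules: -0.0356*1.602e-19 = -5.703e-21 J
Step 2: kB*T = 1.381e-23*1977.9 = 2.731e-20 J
Step 3: mu/(kB*T) = -0.2088
Step 4: z = exp(-0.2088) = 0.8116

0.8116


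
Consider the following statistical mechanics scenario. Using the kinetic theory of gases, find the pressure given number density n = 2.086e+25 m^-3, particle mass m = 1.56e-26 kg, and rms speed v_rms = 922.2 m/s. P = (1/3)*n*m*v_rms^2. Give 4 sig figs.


Step 1: v_rms^2 = 922.2^2 = 8.505e+05
Step 2: n*m = 2.086e+25*1.56e-26 = 0.3254
Step 3: P = (1/3)*0.3254*8.505e+05 = 9.225e+04 Pa

9.225e+04


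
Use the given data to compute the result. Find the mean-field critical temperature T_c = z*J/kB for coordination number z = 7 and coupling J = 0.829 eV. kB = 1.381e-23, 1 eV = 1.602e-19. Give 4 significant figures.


Step 1: z*J = 7*0.829 = 5.803 eV
Step 2: Convert to Joules: 5.803*1.602e-19 = 9.296e-19 J
Step 3: T_c = 9.296e-19 / 1.381e-23 = 6.732e+04 K

6.732e+04


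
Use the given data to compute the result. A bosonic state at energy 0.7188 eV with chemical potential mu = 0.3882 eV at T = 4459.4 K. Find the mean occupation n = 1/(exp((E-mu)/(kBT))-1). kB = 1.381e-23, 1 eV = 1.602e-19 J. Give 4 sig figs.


Step 1: (E - mu) = 0.3306 eV
Step 2: x = (E-mu)*eV/(kB*T) = 0.3306*1.602e-19/(1.381e-23*4459.4) = 0.86
Step 3: exp(x) = 2.363
Step 4: n = 1/(exp(x)-1) = 0.7336

0.7336


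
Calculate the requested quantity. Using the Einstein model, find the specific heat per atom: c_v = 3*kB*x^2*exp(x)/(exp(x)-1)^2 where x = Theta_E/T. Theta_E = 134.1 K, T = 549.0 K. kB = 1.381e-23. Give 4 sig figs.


Step 1: x = Theta_E/T = 134.1/549.0 = 0.2443
Step 2: x^2 = 0.05966
Step 3: exp(x) = 1.277
Step 4: c_v = 3*1.381e-23*0.05966*1.277/(1.277-1)^2 = 4.122e-23

4.122e-23


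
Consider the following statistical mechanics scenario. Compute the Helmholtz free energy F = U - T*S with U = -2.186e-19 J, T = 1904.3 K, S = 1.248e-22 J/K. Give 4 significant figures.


Step 1: T*S = 1904.3 * 1.248e-22 = 2.377e-19 J
Step 2: F = U - T*S = -2.186e-19 - 2.377e-19
Step 3: F = -4.563e-19 J

-4.563e-19


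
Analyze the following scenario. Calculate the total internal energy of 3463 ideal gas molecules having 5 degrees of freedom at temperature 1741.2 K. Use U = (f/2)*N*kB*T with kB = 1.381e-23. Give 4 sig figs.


Step 1: f/2 = 5/2 = 2.5
Step 2: N*kB*T = 3463*1.381e-23*1741.2 = 8.327e-17
Step 3: U = 2.5 * 8.327e-17 = 2.082e-16 J

2.082e-16


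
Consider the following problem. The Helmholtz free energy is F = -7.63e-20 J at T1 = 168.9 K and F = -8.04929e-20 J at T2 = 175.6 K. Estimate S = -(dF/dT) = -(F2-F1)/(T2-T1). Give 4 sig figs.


Step 1: dF = F2 - F1 = -8.04929e-20 - (-7.63e-20) = -4.1929e-21 J
Step 2: dT = T2 - T1 = 175.6 - 168.9 = 6.7 K
Step 3: S = -dF/dT = -(-4.1929e-21)/6.7 = 6.258e-22 J/K

6.258e-22


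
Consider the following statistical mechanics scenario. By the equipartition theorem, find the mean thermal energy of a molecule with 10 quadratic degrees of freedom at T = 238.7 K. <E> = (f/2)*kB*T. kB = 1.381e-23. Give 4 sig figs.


Step 1: f/2 = 10/2 = 5
Step 2: kB*T = 1.381e-23 * 238.7 = 3.296e-21
Step 3: <E> = 5 * 3.296e-21 = 1.648e-20 J

1.648e-20


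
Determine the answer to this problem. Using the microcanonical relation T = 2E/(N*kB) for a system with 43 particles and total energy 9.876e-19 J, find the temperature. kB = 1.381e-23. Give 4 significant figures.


Step 1: Numerator = 2*E = 2*9.876e-19 = 1.975e-18 J
Step 2: Denominator = N*kB = 43*1.381e-23 = 5.938e-22
Step 3: T = 1.975e-18 / 5.938e-22 = 3326 K

3326


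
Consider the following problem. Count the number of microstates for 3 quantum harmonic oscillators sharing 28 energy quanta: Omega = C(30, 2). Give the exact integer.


Step 1: Use binomial coefficient C(30, 2)
Step 2: Numerator = 30! / 28!
Step 3: Denominator = 2!
Step 4: Omega = 435

435


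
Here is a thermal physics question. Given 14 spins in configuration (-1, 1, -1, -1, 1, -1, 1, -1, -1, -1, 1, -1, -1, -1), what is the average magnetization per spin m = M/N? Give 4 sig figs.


Step 1: Count up spins (+1): 4, down spins (-1): 10
Step 2: Total magnetization M = 4 - 10 = -6
Step 3: m = M/N = -6/14 = -0.4286

-0.4286


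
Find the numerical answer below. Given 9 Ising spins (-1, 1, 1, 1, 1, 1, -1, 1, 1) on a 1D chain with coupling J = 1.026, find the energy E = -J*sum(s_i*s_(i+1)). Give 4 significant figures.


Step 1: Nearest-neighbor products: -1, 1, 1, 1, 1, -1, -1, 1
Step 2: Sum of products = 2
Step 3: E = -1.026 * 2 = -2.052

-2.052


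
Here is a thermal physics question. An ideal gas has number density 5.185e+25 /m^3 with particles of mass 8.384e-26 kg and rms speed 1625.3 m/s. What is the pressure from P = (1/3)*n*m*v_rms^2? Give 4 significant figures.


Step 1: v_rms^2 = 1625.3^2 = 2.642e+06
Step 2: n*m = 5.185e+25*8.384e-26 = 4.347
Step 3: P = (1/3)*4.347*2.642e+06 = 3.828e+06 Pa

3.828e+06


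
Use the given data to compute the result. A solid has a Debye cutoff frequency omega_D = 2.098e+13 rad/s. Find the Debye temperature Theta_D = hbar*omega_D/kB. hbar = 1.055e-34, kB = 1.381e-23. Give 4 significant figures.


Step 1: hbar*omega_D = 1.055e-34 * 2.098e+13 = 2.213e-21 J
Step 2: Theta_D = 2.213e-21 / 1.381e-23
Step 3: Theta_D = 160.3 K

160.3


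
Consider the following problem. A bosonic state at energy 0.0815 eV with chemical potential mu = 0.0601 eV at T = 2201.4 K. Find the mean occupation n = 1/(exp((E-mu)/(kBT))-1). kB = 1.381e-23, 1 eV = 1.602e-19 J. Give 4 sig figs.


Step 1: (E - mu) = 0.0214 eV
Step 2: x = (E-mu)*eV/(kB*T) = 0.0214*1.602e-19/(1.381e-23*2201.4) = 0.1128
Step 3: exp(x) = 1.119
Step 4: n = 1/(exp(x)-1) = 8.377

8.377


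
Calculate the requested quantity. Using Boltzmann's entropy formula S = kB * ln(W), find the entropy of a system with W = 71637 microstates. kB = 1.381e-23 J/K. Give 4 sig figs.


Step 1: ln(W) = ln(71637) = 11.18
Step 2: S = kB * ln(W) = 1.381e-23 * 11.18
Step 3: S = 1.544e-22 J/K

1.544e-22


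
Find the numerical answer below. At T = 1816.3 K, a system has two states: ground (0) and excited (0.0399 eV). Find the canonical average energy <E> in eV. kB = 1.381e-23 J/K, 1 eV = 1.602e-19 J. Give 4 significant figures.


Step 1: beta*E = 0.0399*1.602e-19/(1.381e-23*1816.3) = 0.2548
Step 2: exp(-beta*E) = 0.775
Step 3: <E> = 0.0399*0.775/(1+0.775) = 0.01742 eV

0.01742


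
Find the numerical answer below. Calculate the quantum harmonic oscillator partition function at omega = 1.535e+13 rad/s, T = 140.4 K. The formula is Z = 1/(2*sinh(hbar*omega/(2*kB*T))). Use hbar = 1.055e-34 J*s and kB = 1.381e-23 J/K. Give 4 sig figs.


Step 1: Compute x = hbar*omega/(kB*T) = 1.055e-34*1.535e+13/(1.381e-23*140.4) = 0.8352
Step 2: x/2 = 0.4176
Step 3: sinh(x/2) = 0.4299
Step 4: Z = 1/(2*0.4299) = 1.163

1.163


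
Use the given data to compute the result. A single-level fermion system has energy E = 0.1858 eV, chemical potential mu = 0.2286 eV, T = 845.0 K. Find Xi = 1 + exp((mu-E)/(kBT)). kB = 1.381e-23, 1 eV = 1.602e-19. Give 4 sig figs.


Step 1: (mu - E) = 0.2286 - 0.1858 = 0.0428 eV
Step 2: x = (mu-E)*eV/(kB*T) = 0.0428*1.602e-19/(1.381e-23*845.0) = 0.5876
Step 3: exp(x) = 1.8
Step 4: Xi = 1 + 1.8 = 2.8

2.8


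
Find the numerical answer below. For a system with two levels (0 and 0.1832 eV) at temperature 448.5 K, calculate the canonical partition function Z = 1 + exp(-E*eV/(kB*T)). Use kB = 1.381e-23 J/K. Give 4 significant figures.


Step 1: Compute beta*E = E*eV/(kB*T) = 0.1832*1.602e-19/(1.381e-23*448.5) = 4.738
Step 2: exp(-beta*E) = exp(-4.738) = 0.008753
Step 3: Z = 1 + 0.008753 = 1.009

1.009


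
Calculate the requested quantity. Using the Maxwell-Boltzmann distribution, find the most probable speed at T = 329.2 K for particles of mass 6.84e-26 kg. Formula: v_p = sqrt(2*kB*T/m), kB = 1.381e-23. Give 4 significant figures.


Step 1: Numerator = 2*kB*T = 2*1.381e-23*329.2 = 9.093e-21
Step 2: Ratio = 9.093e-21 / 6.84e-26 = 1.329e+05
Step 3: v_p = sqrt(1.329e+05) = 364.6 m/s

364.6
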